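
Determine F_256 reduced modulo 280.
147

Matrix identity: Q^n = [[F_(n+1), F_n], [F_n, F_(n-1)]] with Q = [[1,1],[1,0]].
n = 256 = 100000000₂. Square-and-multiply, entries mod 280:
Q^1 = [[1,1],[1,0]]
Q^2 = (Q^1)² = [[2,1],[1,1]]
Q^4 = (Q^2)² = [[5,3],[3,2]]
Q^8 = (Q^4)² = [[34,21],[21,13]]
Q^16 = (Q^8)² = [[197,147],[147,50]]
Q^32 = (Q^16)² = [[218,189],[189,29]]
Q^64 = (Q^32)² = [[85,203],[203,162]]
Q^128 = (Q^64)² = [[274,21],[21,253]]
Q^256 = (Q^128)² = [[197,147],[147,50]]
F_256 mod 280 = Q^256[0][1] = 147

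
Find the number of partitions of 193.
2168627105469

p(n) counts ways to write n as a sum of positive integers (order ignored).
Euler's pentagonal recurrence: p(k) = p(k-1) + p(k-2) - p(k-5) - p(k-7) + p(k-12) + p(k-15) - ... (offsets j(3j∓1)/2, signs ++--, p(0)=1, p(<0)=0).
DP table for k = 0..192: p(0)=1, p(1)=1, p(2)=2, p(3)=3, p(4)=5, p(5)=7, p(6)=11, p(7)=15, p(8)=22, p(9)=30, p(10)=42, p(11)=56, p(12)=77, p(13)=101, p(14)=135, p(15)=176, p(16)=231, p(17)=297, p(18)=385, p(19)=490, p(20)=627, p(21)=792, p(22)=1002, p(23)=1255, p(24)=1575, p(25)=1958, p(26)=2436, p(27)=3010, p(28)=3718, p(29)=4565, p(30)=5604, p(31)=6842, p(32)=8349, p(33)=10143, p(34)=12310, p(35)=14883, p(36)=17977, p(37)=21637, p(38)=26015, p(39)=31185, p(40)=37338, p(41)=44583, p(42)=53174, p(43)=63261, p(44)=75175, p(45)=89134, p(46)=105558, p(47)=124754, p(48)=147273, p(49)=173525, p(50)=204226, p(51)=239943, p(52)=281589, p(53)=329931, p(54)=386155, p(55)=451276, p(56)=526823, p(57)=614154, p(58)=715220, p(59)=831820, p(60)=966467, p(61)=1121505, p(62)=1300156, p(63)=1505499, p(64)=1741630, p(65)=2012558, p(66)=2323520, p(67)=2679689, p(68)=3087735, p(69)=3554345, p(70)=4087968, p(71)=4697205, p(72)=5392783, p(73)=6185689, p(74)=7089500, p(75)=8118264, p(76)=9289091, p(77)=10619863, p(78)=12132164, p(79)=13848650, p(80)=15796476, p(81)=18004327, p(82)=20506255, p(83)=23338469, p(84)=26543660, p(85)=30167357, p(86)=34262962, p(87)=38887673, p(88)=44108109, p(89)=49995925, p(90)=56634173, p(91)=64112359, p(92)=72533807, p(93)=82010177, p(94)=92669720, p(95)=104651419, p(96)=118114304, p(97)=133230930, p(98)=150198136, p(99)=169229875, p(100)=190569292, p(101)=214481126, p(102)=241265379, p(103)=271248950, p(104)=304801365, p(105)=342325709, p(106)=384276336, p(107)=431149389, p(108)=483502844, p(109)=541946240, p(110)=607163746, p(111)=679903203, p(112)=761002156, p(113)=851376628, p(114)=952050665, p(115)=1064144451, p(116)=1188908248, p(117)=1327710076, p(118)=1482074143, p(119)=1653668665, p(120)=1844349560, p(121)=2056148051, p(122)=2291320912, p(123)=2552338241, p(124)=2841940500, p(125)=3163127352, p(126)=3519222692, p(127)=3913864295, p(128)=4351078600, p(129)=4835271870, p(130)=5371315400, p(131)=5964539504, p(132)=6620830889, p(133)=7346629512, p(134)=8149040695, p(135)=9035836076, p(136)=10015581680, p(137)=11097645016, p(138)=12292341831, p(139)=13610949895, p(140)=15065878135, p(141)=16670689208, p(142)=18440293320, p(143)=20390982757, p(144)=22540654445, p(145)=24908858009, p(146)=27517052599, p(147)=30388671978, p(148)=33549419497, p(149)=37027355200, p(150)=40853235313, p(151)=45060624582, p(152)=49686288421, p(153)=54770336324, p(154)=60356673280, p(155)=66493182097, p(156)=73232243759, p(157)=80630964769, p(158)=88751778802, p(159)=97662728555, p(160)=107438159466, p(161)=118159068427, p(162)=129913904637, p(163)=142798995930, p(164)=156919475295, p(165)=172389800255, p(166)=189334822579, p(167)=207890420102, p(168)=228204732751, p(169)=250438925115, p(170)=274768617130, p(171)=301384802048, p(172)=330495499613, p(173)=362326859895, p(174)=397125074750, p(175)=435157697830, p(176)=476715857290, p(177)=522115831195, p(178)=571701605655, p(179)=625846753120, p(180)=684957390936, p(181)=749474411781, p(182)=819876908323, p(183)=896684817527, p(184)=980462880430, p(185)=1071823774337, p(186)=1171432692373, p(187)=1280011042268, p(188)=1398341745571, p(189)=1527273599625, p(190)=1667727404093, p(191)=1820701100652, p(192)=1987276856363.
Final step: p(193) = p(192) + p(191) - p(188) - p(186) + p(181) + p(178) - p(171) - p(167) + p(158) + p(153) - p(142) - p(136) + p(123) + p(116) - p(101) - p(93) + p(76) + p(67) - p(48) - p(38) + p(17) + p(6)
= 1987276856363 + 1820701100652 - 1398341745571 - 1171432692373 + 749474411781 + 571701605655 - 301384802048 - 207890420102 + 88751778802 + 54770336324 - 18440293320 - 10015581680 + 2552338241 + 1188908248 - 214481126 - 82010177 + 9289091 + 2679689 - 147273 - 26015 + 297 + 11
= 2168627105469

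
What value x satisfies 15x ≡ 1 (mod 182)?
85

gcd(15, 182) = 1, so the inverse exists.
Extended Euclidean algorithm on (182, 15):
182 = 12 × 15 + 2  ⟹  2 = (1)·182 + (-12)·15
15 = 7 × 2 + 1  ⟹  1 = (-7)·182 + (85)·15
So (85)·15 ≡ 1 (mod 182), i.e. 15^(-1) ≡ 85 (mod 182).
Check: 15 × 85 = 1275 ≡ 1 (mod 182)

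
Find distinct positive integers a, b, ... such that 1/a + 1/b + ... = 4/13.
1/4 + 1/18 + 1/468

Greedy algorithm:
4/13: ceiling(13/4) = 4, use 1/4
3/52: ceiling(52/3) = 18, use 1/18
1/468: ceiling(468/1) = 468, use 1/468
Result: 4/13 = 1/4 + 1/18 + 1/468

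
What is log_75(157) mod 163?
15

Baby-step giant-step with step n = ⌈√163⌉ = 13.
Baby steps 75^j mod 163 (j:value) for j=0..12: 0:1, 1:75, 2:83, 3:31, 4:43, 5:128, 6:146, 7:29, 8:56, 9:125, 10:84, 11:106, 12:126.
Giant-step multiplier: 75^(-13) ≡ 75^(162-13) = 75^149 ≡ 122 (mod 163).
Giant steps γ_i = 157·122^i mod 163: γ_0=157, γ_1=83 (in table at j=2).
x = i·n + j = 1·13 + 2 = 15.
Check: 75^15 ≡ 157 (mod 163).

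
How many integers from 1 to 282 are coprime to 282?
92

282 = 2 × 3 × 47
φ(n) = n × ∏(1 - 1/p) for each prime p dividing n
φ(282) = 282 × (1 - 1/2) × (1 - 1/3) × (1 - 1/47) = 92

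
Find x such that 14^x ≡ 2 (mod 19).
13

Baby-step giant-step with step n = ⌈√19⌉ = 5.
Baby steps 14^j mod 19 (j:value) for j=0..4: 0:1, 1:14, 2:6, 3:8, 4:17.
Giant-step multiplier: 14^(-5) ≡ 14^(18-5) = 14^13 ≡ 2 (mod 19).
Giant steps γ_i = 2·2^i mod 19: γ_0=2, γ_1=4, γ_2=8 (in table at j=3).
x = i·n + j = 2·5 + 3 = 13.
Check: 14^13 ≡ 2 (mod 19).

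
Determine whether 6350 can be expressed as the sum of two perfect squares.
Not possible

Factorization: 6350 = 2 × 5^2 × 127
By Fermat: n is sum of two squares iff every prime p ≡ 3 (mod 4) appears to even power.
Prime(s) ≡ 3 (mod 4) with odd exponent: [(127, 1)]
Therefore 6350 cannot be expressed as a² + b².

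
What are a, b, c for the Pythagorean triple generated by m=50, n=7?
(2451, 700, 2549)

Euclid's formula: a = m² - n², b = 2mn, c = m² + n²
m = 50, n = 7
a = 50² - 7² = 2500 - 49 = 2451
b = 2 × 50 × 7 = 700
c = 50² + 7² = 2500 + 49 = 2549
Verification: 2451² + 700² = 6007401 + 490000 = 6497401 = 2549² ✓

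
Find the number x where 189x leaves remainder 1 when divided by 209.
94

gcd(189, 209) = 1, so the inverse exists.
Extended Euclidean algorithm on (209, 189):
209 = 1 × 189 + 20  ⟹  20 = (1)·209 + (-1)·189
189 = 9 × 20 + 9  ⟹  9 = (-9)·209 + (10)·189
20 = 2 × 9 + 2  ⟹  2 = (19)·209 + (-21)·189
9 = 4 × 2 + 1  ⟹  1 = (-85)·209 + (94)·189
So (94)·189 ≡ 1 (mod 209), i.e. 189^(-1) ≡ 94 (mod 209).
Check: 189 × 94 = 17766 ≡ 1 (mod 209)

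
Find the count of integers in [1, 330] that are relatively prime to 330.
80

330 = 2 × 3 × 5 × 11
φ(n) = n × ∏(1 - 1/p) for each prime p dividing n
φ(330) = 330 × (1 - 1/2) × (1 - 1/3) × (1 - 1/5) × (1 - 1/11) = 80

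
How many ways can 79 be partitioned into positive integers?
13848650

p(n) counts ways to write n as a sum of positive integers (order ignored).
Euler's pentagonal recurrence: p(k) = p(k-1) + p(k-2) - p(k-5) - p(k-7) + p(k-12) + p(k-15) - ... (offsets j(3j∓1)/2, signs ++--, p(0)=1, p(<0)=0).
DP table for k = 0..78: p(0)=1, p(1)=1, p(2)=2, p(3)=3, p(4)=5, p(5)=7, p(6)=11, p(7)=15, p(8)=22, p(9)=30, p(10)=42, p(11)=56, p(12)=77, p(13)=101, p(14)=135, p(15)=176, p(16)=231, p(17)=297, p(18)=385, p(19)=490, p(20)=627, p(21)=792, p(22)=1002, p(23)=1255, p(24)=1575, p(25)=1958, p(26)=2436, p(27)=3010, p(28)=3718, p(29)=4565, p(30)=5604, p(31)=6842, p(32)=8349, p(33)=10143, p(34)=12310, p(35)=14883, p(36)=17977, p(37)=21637, p(38)=26015, p(39)=31185, p(40)=37338, p(41)=44583, p(42)=53174, p(43)=63261, p(44)=75175, p(45)=89134, p(46)=105558, p(47)=124754, p(48)=147273, p(49)=173525, p(50)=204226, p(51)=239943, p(52)=281589, p(53)=329931, p(54)=386155, p(55)=451276, p(56)=526823, p(57)=614154, p(58)=715220, p(59)=831820, p(60)=966467, p(61)=1121505, p(62)=1300156, p(63)=1505499, p(64)=1741630, p(65)=2012558, p(66)=2323520, p(67)=2679689, p(68)=3087735, p(69)=3554345, p(70)=4087968, p(71)=4697205, p(72)=5392783, p(73)=6185689, p(74)=7089500, p(75)=8118264, p(76)=9289091, p(77)=10619863, p(78)=12132164.
Final step: p(79) = p(78) + p(77) - p(74) - p(72) + p(67) + p(64) - p(57) - p(53) + p(44) + p(39) - p(28) - p(22) + p(9) + p(2)
= 12132164 + 10619863 - 7089500 - 5392783 + 2679689 + 1741630 - 614154 - 329931 + 75175 + 31185 - 3718 - 1002 + 30 + 2
= 13848650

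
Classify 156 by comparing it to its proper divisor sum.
abundant

Proper divisors of 156: sum = 1 + 2 + 3 + 4 + 6 + 12 + 13 + 26 + 39 + 52 + 78 = 236
Since 236 > 156, 156 is abundant.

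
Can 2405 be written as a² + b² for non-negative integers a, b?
2² + 49² (a=2, b=49)

Factorization: 2405 = 5 × 13 × 37
By Fermat: n is sum of two squares iff every prime p ≡ 3 (mod 4) appears to even power.
All primes ≡ 3 (mod 4) appear to even power.
Search a = 0, 1, 2, … for 2405 - a² a perfect square: first hit at a = 2: 2405 - 4 = 2401 = 49².
2405 = 2² + 49² = 4 + 2401 ✓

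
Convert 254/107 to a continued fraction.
[2; 2, 1, 2, 13]

Euclidean algorithm steps:
254 = 2 × 107 + 40
107 = 2 × 40 + 27
40 = 1 × 27 + 13
27 = 2 × 13 + 1
13 = 13 × 1 + 0
Continued fraction: [2; 2, 1, 2, 13]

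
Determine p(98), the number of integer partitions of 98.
150198136

p(n) counts ways to write n as a sum of positive integers (order ignored).
Euler's pentagonal recurrence: p(k) = p(k-1) + p(k-2) - p(k-5) - p(k-7) + p(k-12) + p(k-15) - ... (offsets j(3j∓1)/2, signs ++--, p(0)=1, p(<0)=0).
DP table for k = 0..97: p(0)=1, p(1)=1, p(2)=2, p(3)=3, p(4)=5, p(5)=7, p(6)=11, p(7)=15, p(8)=22, p(9)=30, p(10)=42, p(11)=56, p(12)=77, p(13)=101, p(14)=135, p(15)=176, p(16)=231, p(17)=297, p(18)=385, p(19)=490, p(20)=627, p(21)=792, p(22)=1002, p(23)=1255, p(24)=1575, p(25)=1958, p(26)=2436, p(27)=3010, p(28)=3718, p(29)=4565, p(30)=5604, p(31)=6842, p(32)=8349, p(33)=10143, p(34)=12310, p(35)=14883, p(36)=17977, p(37)=21637, p(38)=26015, p(39)=31185, p(40)=37338, p(41)=44583, p(42)=53174, p(43)=63261, p(44)=75175, p(45)=89134, p(46)=105558, p(47)=124754, p(48)=147273, p(49)=173525, p(50)=204226, p(51)=239943, p(52)=281589, p(53)=329931, p(54)=386155, p(55)=451276, p(56)=526823, p(57)=614154, p(58)=715220, p(59)=831820, p(60)=966467, p(61)=1121505, p(62)=1300156, p(63)=1505499, p(64)=1741630, p(65)=2012558, p(66)=2323520, p(67)=2679689, p(68)=3087735, p(69)=3554345, p(70)=4087968, p(71)=4697205, p(72)=5392783, p(73)=6185689, p(74)=7089500, p(75)=8118264, p(76)=9289091, p(77)=10619863, p(78)=12132164, p(79)=13848650, p(80)=15796476, p(81)=18004327, p(82)=20506255, p(83)=23338469, p(84)=26543660, p(85)=30167357, p(86)=34262962, p(87)=38887673, p(88)=44108109, p(89)=49995925, p(90)=56634173, p(91)=64112359, p(92)=72533807, p(93)=82010177, p(94)=92669720, p(95)=104651419, p(96)=118114304, p(97)=133230930.
Final step: p(98) = p(97) + p(96) - p(93) - p(91) + p(86) + p(83) - p(76) - p(72) + p(63) + p(58) - p(47) - p(41) + p(28) + p(21) - p(6)
= 133230930 + 118114304 - 82010177 - 64112359 + 34262962 + 23338469 - 9289091 - 5392783 + 1505499 + 715220 - 124754 - 44583 + 3718 + 792 - 11
= 150198136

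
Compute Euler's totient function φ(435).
224

435 = 3 × 5 × 29
φ(n) = n × ∏(1 - 1/p) for each prime p dividing n
φ(435) = 435 × (1 - 1/3) × (1 - 1/5) × (1 - 1/29) = 224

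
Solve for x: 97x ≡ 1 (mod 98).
97

gcd(97, 98) = 1, so the inverse exists.
Extended Euclidean algorithm on (98, 97):
98 = 1 × 97 + 1  ⟹  1 = (1)·98 + (-1)·97
So (-1)·97 ≡ 1 (mod 98), i.e. 97^(-1) ≡ -1 ≡ 97 (mod 98).
Check: 97 × 97 = 9409 ≡ 1 (mod 98)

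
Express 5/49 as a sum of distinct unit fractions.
1/10 + 1/490

Greedy algorithm:
5/49: ceiling(49/5) = 10, use 1/10
1/490: ceiling(490/1) = 490, use 1/490
Result: 5/49 = 1/10 + 1/490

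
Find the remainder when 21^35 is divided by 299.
226

Repeated squaring. Binary of 35 = 100011.
21^1 ≡ 21 (mod 299); 21^2 ≡ 142 (mod 299); 21^4 ≡ 131 (mod 299); 21^8 ≡ 118 (mod 299); 21^16 ≡ 170 (mod 299); 21^32 ≡ 196 (mod 299)
21^35 = 21^1 × 21^2 × 21^32 ≡ 226 (mod 299)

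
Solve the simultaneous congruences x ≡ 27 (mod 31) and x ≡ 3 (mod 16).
275

Using Chinese Remainder Theorem:
M = 31 × 16 = 496
M1 = 16, M2 = 31
y1 = 16^(-1) mod 31 = 2
y2 = 31^(-1) mod 16 = 15
x = (27×16×2 + 3×31×15) mod 496 = 275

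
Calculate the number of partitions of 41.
44583

p(n) counts ways to write n as a sum of positive integers (order ignored).
Euler's pentagonal recurrence: p(k) = p(k-1) + p(k-2) - p(k-5) - p(k-7) + p(k-12) + p(k-15) - ... (offsets j(3j∓1)/2, signs ++--, p(0)=1, p(<0)=0).
DP table for k = 0..40: p(0)=1, p(1)=1, p(2)=2, p(3)=3, p(4)=5, p(5)=7, p(6)=11, p(7)=15, p(8)=22, p(9)=30, p(10)=42, p(11)=56, p(12)=77, p(13)=101, p(14)=135, p(15)=176, p(16)=231, p(17)=297, p(18)=385, p(19)=490, p(20)=627, p(21)=792, p(22)=1002, p(23)=1255, p(24)=1575, p(25)=1958, p(26)=2436, p(27)=3010, p(28)=3718, p(29)=4565, p(30)=5604, p(31)=6842, p(32)=8349, p(33)=10143, p(34)=12310, p(35)=14883, p(36)=17977, p(37)=21637, p(38)=26015, p(39)=31185, p(40)=37338.
Final step: p(41) = p(40) + p(39) - p(36) - p(34) + p(29) + p(26) - p(19) - p(15) + p(6) + p(1)
= 37338 + 31185 - 17977 - 12310 + 4565 + 2436 - 490 - 176 + 11 + 1
= 44583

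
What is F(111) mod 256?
98

Matrix identity: Q^n = [[F_(n+1), F_n], [F_n, F_(n-1)]] with Q = [[1,1],[1,0]].
n = 111 = 1101111₂. Square-and-multiply, entries mod 256:
Q^1 = [[1,1],[1,0]]
Q^3 = (Q^1)²·Q = [[3,2],[2,1]]
Q^6 = (Q^3)² = [[13,8],[8,5]]
Q^13 = (Q^6)²·Q = [[121,233],[233,144]]
Q^27 = (Q^13)²·Q = [[115,66],[66,49]]
Q^55 = (Q^27)²·Q = [[245,173],[173,72]]
Q^111 = (Q^55)²·Q = [[155,98],[98,57]]
F_111 mod 256 = Q^111[0][1] = 98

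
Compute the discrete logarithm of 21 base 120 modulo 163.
60

Baby-step giant-step with step n = ⌈√163⌉ = 13.
Baby steps 120^j mod 163 (j:value) for j=0..12: 0:1, 1:120, 2:56, 3:37, 4:39, 5:116, 6:65, 7:139, 8:54, 9:123, 10:90, 11:42, 12:150.
Giant-step multiplier: 120^(-13) ≡ 120^(162-13) = 120^149 ≡ 7 (mod 163).
Giant steps γ_i = 21·7^i mod 163: γ_0=21, γ_1=147, γ_2=51, γ_3=31, γ_4=54 (in table at j=8).
x = i·n + j = 4·13 + 8 = 60.
Check: 120^60 ≡ 21 (mod 163).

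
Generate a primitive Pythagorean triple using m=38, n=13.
(1275, 988, 1613)

Euclid's formula: a = m² - n², b = 2mn, c = m² + n²
m = 38, n = 13
a = 38² - 13² = 1444 - 169 = 1275
b = 2 × 38 × 13 = 988
c = 38² + 13² = 1444 + 169 = 1613
Verification: 1275² + 988² = 1625625 + 976144 = 2601769 = 1613² ✓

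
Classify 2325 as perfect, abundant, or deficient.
deficient

Proper divisors of 2325: sum = 1 + 3 + 5 + 15 + 25 + 31 + 75 + 93 + 155 + 465 + 775 = 1643
Since 1643 < 2325, 2325 is deficient.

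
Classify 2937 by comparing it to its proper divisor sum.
deficient

Proper divisors of 2937: sum = 1 + 3 + 11 + 33 + 89 + 267 + 979 = 1383
Since 1383 < 2937, 2937 is deficient.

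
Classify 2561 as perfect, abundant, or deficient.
deficient

Proper divisors of 2561: sum = 1 + 13 + 197 = 211
Since 211 < 2561, 2561 is deficient.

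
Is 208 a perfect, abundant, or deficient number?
abundant

Proper divisors of 208: sum = 1 + 2 + 4 + 8 + 13 + 16 + 26 + 52 + 104 = 226
Since 226 > 208, 208 is abundant.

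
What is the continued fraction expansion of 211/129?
[1; 1, 1, 1, 2, 1, 11]

Euclidean algorithm steps:
211 = 1 × 129 + 82
129 = 1 × 82 + 47
82 = 1 × 47 + 35
47 = 1 × 35 + 12
35 = 2 × 12 + 11
12 = 1 × 11 + 1
11 = 11 × 1 + 0
Continued fraction: [1; 1, 1, 1, 2, 1, 11]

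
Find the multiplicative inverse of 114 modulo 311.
281

gcd(114, 311) = 1, so the inverse exists.
Extended Euclidean algorithm on (311, 114):
311 = 2 × 114 + 83  ⟹  83 = (1)·311 + (-2)·114
114 = 1 × 83 + 31  ⟹  31 = (-1)·311 + (3)·114
83 = 2 × 31 + 21  ⟹  21 = (3)·311 + (-8)·114
31 = 1 × 21 + 10  ⟹  10 = (-4)·311 + (11)·114
21 = 2 × 10 + 1  ⟹  1 = (11)·311 + (-30)·114
So (-30)·114 ≡ 1 (mod 311), i.e. 114^(-1) ≡ -30 ≡ 281 (mod 311).
Check: 114 × 281 = 32034 ≡ 1 (mod 311)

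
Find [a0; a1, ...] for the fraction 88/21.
[4; 5, 4]

Euclidean algorithm steps:
88 = 4 × 21 + 4
21 = 5 × 4 + 1
4 = 4 × 1 + 0
Continued fraction: [4; 5, 4]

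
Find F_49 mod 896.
673

Matrix identity: Q^n = [[F_(n+1), F_n], [F_n, F_(n-1)]] with Q = [[1,1],[1,0]].
n = 49 = 110001₂. Square-and-multiply, entries mod 896:
Q^1 = [[1,1],[1,0]]
Q^3 = (Q^1)²·Q = [[3,2],[2,1]]
Q^6 = (Q^3)² = [[13,8],[8,5]]
Q^12 = (Q^6)² = [[233,144],[144,89]]
Q^24 = (Q^12)² = [[657,672],[672,881]]
Q^49 = (Q^24)²·Q = [[225,673],[673,448]]
F_49 mod 896 = Q^49[0][1] = 673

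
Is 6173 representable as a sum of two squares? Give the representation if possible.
53² + 58² (a=53, b=58)

Factorization: 6173 = 6173
By Fermat: n is sum of two squares iff every prime p ≡ 3 (mod 4) appears to even power.
All primes ≡ 3 (mod 4) appear to even power.
Search a = 0, 1, 2, … for 6173 - a² a perfect square: first hit at a = 53: 6173 - 2809 = 3364 = 58².
6173 = 53² + 58² = 2809 + 3364 ✓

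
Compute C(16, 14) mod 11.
10

Using Lucas' theorem:
Write n=16 and k=14 in base 11:
n in base 11: [1, 5]
k in base 11: [1, 3]
C(16,14) mod 11 = ∏ C(n_i, k_i) mod 11
Digit binomials (mod 11): C(1,1) = 1; C(5,3) = 10
Product: 1 × 10 = 10 ≡ 10 (mod 11)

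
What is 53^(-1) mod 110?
27

gcd(53, 110) = 1, so the inverse exists.
Extended Euclidean algorithm on (110, 53):
110 = 2 × 53 + 4  ⟹  4 = (1)·110 + (-2)·53
53 = 13 × 4 + 1  ⟹  1 = (-13)·110 + (27)·53
So (27)·53 ≡ 1 (mod 110), i.e. 53^(-1) ≡ 27 (mod 110).
Check: 53 × 27 = 1431 ≡ 1 (mod 110)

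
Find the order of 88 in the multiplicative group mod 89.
2

89 is prime, so ord(88) divides φ(89) = 88.
Divisors of 88: 1, 2, 4, 8, 11, 22, 44, 88.
Repeated squaring: 88^1 ≡ 88, 88^2 ≡ 1, 88^4 ≡ 1, 88^8 ≡ 1, 88^16 ≡ 1, 88^32 ≡ 1, 88^64 ≡ 1 (mod 89).
Test 88^d mod 89 for each divisor d in increasing order:
88^1 ≡ 88
88^2 ≡ 1  ← first divisor giving 1
The order is 2.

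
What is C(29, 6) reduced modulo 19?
1

Using Lucas' theorem:
Write n=29 and k=6 in base 19:
n in base 19: [1, 10]
k in base 19: [0, 6]
C(29,6) mod 19 = ∏ C(n_i, k_i) mod 19
Digit binomials (mod 19): C(1,0) = 1; C(10,6) = 210 ≡ 1
Product: 1 × 1 = 1 ≡ 1 (mod 19)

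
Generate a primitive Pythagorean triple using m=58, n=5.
(3339, 580, 3389)

Euclid's formula: a = m² - n², b = 2mn, c = m² + n²
m = 58, n = 5
a = 58² - 5² = 3364 - 25 = 3339
b = 2 × 58 × 5 = 580
c = 58² + 5² = 3364 + 25 = 3389
Verification: 3339² + 580² = 11148921 + 336400 = 11485321 = 3389² ✓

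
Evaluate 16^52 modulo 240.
16

Repeated squaring. Binary of 52 = 110100.
16^1 ≡ 16 (mod 240); 16^2 ≡ 16 (mod 240); 16^4 ≡ 16 (mod 240); 16^8 ≡ 16 (mod 240); 16^16 ≡ 16 (mod 240); 16^32 ≡ 16 (mod 240)
16^52 = 16^4 × 16^16 × 16^32 ≡ 16 (mod 240)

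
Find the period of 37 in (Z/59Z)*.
58

59 is prime, so ord(37) divides φ(59) = 58.
Divisors of 58: 1, 2, 29, 58.
Repeated squaring: 37^1 ≡ 37, 37^2 ≡ 12, 37^4 ≡ 26, 37^8 ≡ 27, 37^16 ≡ 21, 37^32 ≡ 28 (mod 59).
Test 37^d mod 59 for each divisor d in increasing order:
37^1 ≡ 37
37^2 ≡ 12
37^29 = 37^16·37^8·37^4·37^1 ≡ 58
37^58 = 37^32·37^16·37^8·37^2 ≡ 1  ← first divisor giving 1
The order is 58.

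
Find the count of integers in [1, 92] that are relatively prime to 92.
44

92 = 2^2 × 23
φ(n) = n × ∏(1 - 1/p) for each prime p dividing n
φ(92) = 92 × (1 - 1/2) × (1 - 1/23) = 44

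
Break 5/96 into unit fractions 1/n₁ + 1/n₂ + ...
1/20 + 1/480

Greedy algorithm:
5/96: ceiling(96/5) = 20, use 1/20
1/480: ceiling(480/1) = 480, use 1/480
Result: 5/96 = 1/20 + 1/480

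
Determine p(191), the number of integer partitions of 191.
1820701100652

p(n) counts ways to write n as a sum of positive integers (order ignored).
Euler's pentagonal recurrence: p(k) = p(k-1) + p(k-2) - p(k-5) - p(k-7) + p(k-12) + p(k-15) - ... (offsets j(3j∓1)/2, signs ++--, p(0)=1, p(<0)=0).
DP table for k = 0..190: p(0)=1, p(1)=1, p(2)=2, p(3)=3, p(4)=5, p(5)=7, p(6)=11, p(7)=15, p(8)=22, p(9)=30, p(10)=42, p(11)=56, p(12)=77, p(13)=101, p(14)=135, p(15)=176, p(16)=231, p(17)=297, p(18)=385, p(19)=490, p(20)=627, p(21)=792, p(22)=1002, p(23)=1255, p(24)=1575, p(25)=1958, p(26)=2436, p(27)=3010, p(28)=3718, p(29)=4565, p(30)=5604, p(31)=6842, p(32)=8349, p(33)=10143, p(34)=12310, p(35)=14883, p(36)=17977, p(37)=21637, p(38)=26015, p(39)=31185, p(40)=37338, p(41)=44583, p(42)=53174, p(43)=63261, p(44)=75175, p(45)=89134, p(46)=105558, p(47)=124754, p(48)=147273, p(49)=173525, p(50)=204226, p(51)=239943, p(52)=281589, p(53)=329931, p(54)=386155, p(55)=451276, p(56)=526823, p(57)=614154, p(58)=715220, p(59)=831820, p(60)=966467, p(61)=1121505, p(62)=1300156, p(63)=1505499, p(64)=1741630, p(65)=2012558, p(66)=2323520, p(67)=2679689, p(68)=3087735, p(69)=3554345, p(70)=4087968, p(71)=4697205, p(72)=5392783, p(73)=6185689, p(74)=7089500, p(75)=8118264, p(76)=9289091, p(77)=10619863, p(78)=12132164, p(79)=13848650, p(80)=15796476, p(81)=18004327, p(82)=20506255, p(83)=23338469, p(84)=26543660, p(85)=30167357, p(86)=34262962, p(87)=38887673, p(88)=44108109, p(89)=49995925, p(90)=56634173, p(91)=64112359, p(92)=72533807, p(93)=82010177, p(94)=92669720, p(95)=104651419, p(96)=118114304, p(97)=133230930, p(98)=150198136, p(99)=169229875, p(100)=190569292, p(101)=214481126, p(102)=241265379, p(103)=271248950, p(104)=304801365, p(105)=342325709, p(106)=384276336, p(107)=431149389, p(108)=483502844, p(109)=541946240, p(110)=607163746, p(111)=679903203, p(112)=761002156, p(113)=851376628, p(114)=952050665, p(115)=1064144451, p(116)=1188908248, p(117)=1327710076, p(118)=1482074143, p(119)=1653668665, p(120)=1844349560, p(121)=2056148051, p(122)=2291320912, p(123)=2552338241, p(124)=2841940500, p(125)=3163127352, p(126)=3519222692, p(127)=3913864295, p(128)=4351078600, p(129)=4835271870, p(130)=5371315400, p(131)=5964539504, p(132)=6620830889, p(133)=7346629512, p(134)=8149040695, p(135)=9035836076, p(136)=10015581680, p(137)=11097645016, p(138)=12292341831, p(139)=13610949895, p(140)=15065878135, p(141)=16670689208, p(142)=18440293320, p(143)=20390982757, p(144)=22540654445, p(145)=24908858009, p(146)=27517052599, p(147)=30388671978, p(148)=33549419497, p(149)=37027355200, p(150)=40853235313, p(151)=45060624582, p(152)=49686288421, p(153)=54770336324, p(154)=60356673280, p(155)=66493182097, p(156)=73232243759, p(157)=80630964769, p(158)=88751778802, p(159)=97662728555, p(160)=107438159466, p(161)=118159068427, p(162)=129913904637, p(163)=142798995930, p(164)=156919475295, p(165)=172389800255, p(166)=189334822579, p(167)=207890420102, p(168)=228204732751, p(169)=250438925115, p(170)=274768617130, p(171)=301384802048, p(172)=330495499613, p(173)=362326859895, p(174)=397125074750, p(175)=435157697830, p(176)=476715857290, p(177)=522115831195, p(178)=571701605655, p(179)=625846753120, p(180)=684957390936, p(181)=749474411781, p(182)=819876908323, p(183)=896684817527, p(184)=980462880430, p(185)=1071823774337, p(186)=1171432692373, p(187)=1280011042268, p(188)=1398341745571, p(189)=1527273599625, p(190)=1667727404093.
Final step: p(191) = p(190) + p(189) - p(186) - p(184) + p(179) + p(176) - p(169) - p(165) + p(156) + p(151) - p(140) - p(134) + p(121) + p(114) - p(99) - p(91) + p(74) + p(65) - p(46) - p(36) + p(15) + p(4)
= 1667727404093 + 1527273599625 - 1171432692373 - 980462880430 + 625846753120 + 476715857290 - 250438925115 - 172389800255 + 73232243759 + 45060624582 - 15065878135 - 8149040695 + 2056148051 + 952050665 - 169229875 - 64112359 + 7089500 + 2012558 - 105558 - 17977 + 176 + 5
= 1820701100652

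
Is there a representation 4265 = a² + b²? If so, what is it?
13² + 64² (a=13, b=64)

Factorization: 4265 = 5 × 853
By Fermat: n is sum of two squares iff every prime p ≡ 3 (mod 4) appears to even power.
All primes ≡ 3 (mod 4) appear to even power.
Search a = 0, 1, 2, … for 4265 - a² a perfect square: first hit at a = 13: 4265 - 169 = 4096 = 64².
4265 = 13² + 64² = 169 + 4096 ✓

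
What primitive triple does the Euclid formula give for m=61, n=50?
(1221, 6100, 6221)

Euclid's formula: a = m² - n², b = 2mn, c = m² + n²
m = 61, n = 50
a = 61² - 50² = 3721 - 2500 = 1221
b = 2 × 61 × 50 = 6100
c = 61² + 50² = 3721 + 2500 = 6221
Verification: 1221² + 6100² = 1490841 + 37210000 = 38700841 = 6221² ✓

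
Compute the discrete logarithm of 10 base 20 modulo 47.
3

Baby-step giant-step with step n = ⌈√47⌉ = 7.
Baby steps 20^j mod 47 (j:value) for j=0..6: 0:1, 1:20, 2:24, 3:10, 4:12, 5:5, 6:6.
h = 10 is already in the table at j=3, so x = 3.
Check: 20^3 ≡ 10 (mod 47).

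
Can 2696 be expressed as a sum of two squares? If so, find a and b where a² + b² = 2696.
14² + 50² (a=14, b=50)

Factorization: 2696 = 2^3 × 337
By Fermat: n is sum of two squares iff every prime p ≡ 3 (mod 4) appears to even power.
All primes ≡ 3 (mod 4) appear to even power.
Search a = 0, 1, 2, … for 2696 - a² a perfect square: first hit at a = 14: 2696 - 196 = 2500 = 50².
2696 = 14² + 50² = 196 + 2500 ✓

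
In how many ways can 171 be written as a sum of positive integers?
301384802048

p(n) counts ways to write n as a sum of positive integers (order ignored).
Euler's pentagonal recurrence: p(k) = p(k-1) + p(k-2) - p(k-5) - p(k-7) + p(k-12) + p(k-15) - ... (offsets j(3j∓1)/2, signs ++--, p(0)=1, p(<0)=0).
DP table for k = 0..170: p(0)=1, p(1)=1, p(2)=2, p(3)=3, p(4)=5, p(5)=7, p(6)=11, p(7)=15, p(8)=22, p(9)=30, p(10)=42, p(11)=56, p(12)=77, p(13)=101, p(14)=135, p(15)=176, p(16)=231, p(17)=297, p(18)=385, p(19)=490, p(20)=627, p(21)=792, p(22)=1002, p(23)=1255, p(24)=1575, p(25)=1958, p(26)=2436, p(27)=3010, p(28)=3718, p(29)=4565, p(30)=5604, p(31)=6842, p(32)=8349, p(33)=10143, p(34)=12310, p(35)=14883, p(36)=17977, p(37)=21637, p(38)=26015, p(39)=31185, p(40)=37338, p(41)=44583, p(42)=53174, p(43)=63261, p(44)=75175, p(45)=89134, p(46)=105558, p(47)=124754, p(48)=147273, p(49)=173525, p(50)=204226, p(51)=239943, p(52)=281589, p(53)=329931, p(54)=386155, p(55)=451276, p(56)=526823, p(57)=614154, p(58)=715220, p(59)=831820, p(60)=966467, p(61)=1121505, p(62)=1300156, p(63)=1505499, p(64)=1741630, p(65)=2012558, p(66)=2323520, p(67)=2679689, p(68)=3087735, p(69)=3554345, p(70)=4087968, p(71)=4697205, p(72)=5392783, p(73)=6185689, p(74)=7089500, p(75)=8118264, p(76)=9289091, p(77)=10619863, p(78)=12132164, p(79)=13848650, p(80)=15796476, p(81)=18004327, p(82)=20506255, p(83)=23338469, p(84)=26543660, p(85)=30167357, p(86)=34262962, p(87)=38887673, p(88)=44108109, p(89)=49995925, p(90)=56634173, p(91)=64112359, p(92)=72533807, p(93)=82010177, p(94)=92669720, p(95)=104651419, p(96)=118114304, p(97)=133230930, p(98)=150198136, p(99)=169229875, p(100)=190569292, p(101)=214481126, p(102)=241265379, p(103)=271248950, p(104)=304801365, p(105)=342325709, p(106)=384276336, p(107)=431149389, p(108)=483502844, p(109)=541946240, p(110)=607163746, p(111)=679903203, p(112)=761002156, p(113)=851376628, p(114)=952050665, p(115)=1064144451, p(116)=1188908248, p(117)=1327710076, p(118)=1482074143, p(119)=1653668665, p(120)=1844349560, p(121)=2056148051, p(122)=2291320912, p(123)=2552338241, p(124)=2841940500, p(125)=3163127352, p(126)=3519222692, p(127)=3913864295, p(128)=4351078600, p(129)=4835271870, p(130)=5371315400, p(131)=5964539504, p(132)=6620830889, p(133)=7346629512, p(134)=8149040695, p(135)=9035836076, p(136)=10015581680, p(137)=11097645016, p(138)=12292341831, p(139)=13610949895, p(140)=15065878135, p(141)=16670689208, p(142)=18440293320, p(143)=20390982757, p(144)=22540654445, p(145)=24908858009, p(146)=27517052599, p(147)=30388671978, p(148)=33549419497, p(149)=37027355200, p(150)=40853235313, p(151)=45060624582, p(152)=49686288421, p(153)=54770336324, p(154)=60356673280, p(155)=66493182097, p(156)=73232243759, p(157)=80630964769, p(158)=88751778802, p(159)=97662728555, p(160)=107438159466, p(161)=118159068427, p(162)=129913904637, p(163)=142798995930, p(164)=156919475295, p(165)=172389800255, p(166)=189334822579, p(167)=207890420102, p(168)=228204732751, p(169)=250438925115, p(170)=274768617130.
Final step: p(171) = p(170) + p(169) - p(166) - p(164) + p(159) + p(156) - p(149) - p(145) + p(136) + p(131) - p(120) - p(114) + p(101) + p(94) - p(79) - p(71) + p(54) + p(45) - p(26) - p(16)
= 274768617130 + 250438925115 - 189334822579 - 156919475295 + 97662728555 + 73232243759 - 37027355200 - 24908858009 + 10015581680 + 5964539504 - 1844349560 - 952050665 + 214481126 + 92669720 - 13848650 - 4697205 + 386155 + 89134 - 2436 - 231
= 301384802048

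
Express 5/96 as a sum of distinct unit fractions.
1/20 + 1/480

Greedy algorithm:
5/96: ceiling(96/5) = 20, use 1/20
1/480: ceiling(480/1) = 480, use 1/480
Result: 5/96 = 1/20 + 1/480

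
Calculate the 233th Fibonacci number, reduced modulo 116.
5

Matrix identity: Q^n = [[F_(n+1), F_n], [F_n, F_(n-1)]] with Q = [[1,1],[1,0]].
n = 233 = 11101001₂. Square-and-multiply, entries mod 116:
Q^1 = [[1,1],[1,0]]
Q^3 = (Q^1)²·Q = [[3,2],[2,1]]
Q^7 = (Q^3)²·Q = [[21,13],[13,8]]
Q^14 = (Q^7)² = [[30,29],[29,1]]
Q^29 = (Q^14)²·Q = [[88,1],[1,87]]
Q^58 = (Q^29)² = [[89,59],[59,30]]
Q^116 = (Q^58)² = [[34,61],[61,89]]
Q^233 = (Q^116)²·Q = [[84,5],[5,79]]
F_233 mod 116 = Q^233[0][1] = 5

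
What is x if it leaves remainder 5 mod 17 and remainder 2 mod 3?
5

Using Chinese Remainder Theorem:
M = 17 × 3 = 51
M1 = 3, M2 = 17
y1 = 3^(-1) mod 17 = 6
y2 = 17^(-1) mod 3 = 2
x = (5×3×6 + 2×17×2) mod 51 = 5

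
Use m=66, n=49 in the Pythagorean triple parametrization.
(1955, 6468, 6757)

Euclid's formula: a = m² - n², b = 2mn, c = m² + n²
m = 66, n = 49
a = 66² - 49² = 4356 - 2401 = 1955
b = 2 × 66 × 49 = 6468
c = 66² + 49² = 4356 + 2401 = 6757
Verification: 1955² + 6468² = 3822025 + 41835024 = 45657049 = 6757² ✓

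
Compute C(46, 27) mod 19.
2

Using Lucas' theorem:
Write n=46 and k=27 in base 19:
n in base 19: [2, 8]
k in base 19: [1, 8]
C(46,27) mod 19 = ∏ C(n_i, k_i) mod 19
Digit binomials (mod 19): C(2,1) = 2; C(8,8) = 1
Product: 2 × 1 = 2 ≡ 2 (mod 19)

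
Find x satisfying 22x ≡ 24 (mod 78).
x ≡ 33 (mod 39)

gcd(22, 78) = 2, which divides 24, so solutions exist.
Divide through by 2: 11x ≡ 12 (mod 39).
Find 11^(-1) mod 39 by the extended Euclidean algorithm:
39 = 3 × 11 + 6  ⟹  6 = (1)·39 + (-3)·11
11 = 1 × 6 + 5  ⟹  5 = (-1)·39 + (4)·11
6 = 1 × 5 + 1  ⟹  1 = (2)·39 + (-7)·11
So (-7)·11 ≡ 1 (mod 39), i.e. 11^(-1) ≡ -7 ≡ 32 (mod 39).
x ≡ 32 × 12 = 384 ≡ 33 (mod 39).
Check: 22 × 33 = 726 ≡ 24 (mod 78).
x ≡ 33 (mod 39), giving 2 solutions mod 78.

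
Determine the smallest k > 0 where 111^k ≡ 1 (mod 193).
192

193 is prime, so ord(111) divides φ(193) = 192.
Divisors of 192: 1, 2, 3, 4, 6, 8, 12, 16, 24, 32, 48, 64, 96, 192.
Repeated squaring: 111^1 ≡ 111, 111^2 ≡ 162, 111^4 ≡ 189, 111^8 ≡ 16, 111^16 ≡ 63, 111^32 ≡ 109, 111^64 ≡ 108, 111^128 ≡ 84 (mod 193).
Test 111^d mod 193 for each divisor d in increasing order:
111^1 ≡ 111
111^2 ≡ 162
111^3 = 111^2·111^1 ≡ 33
111^4 ≡ 189
111^6 = 111^4·111^2 ≡ 124
111^8 ≡ 16
111^12 = 111^8·111^4 ≡ 129
111^16 ≡ 63
111^24 = 111^16·111^8 ≡ 43
111^32 ≡ 109
111^48 = 111^32·111^16 ≡ 112
111^64 ≡ 108
111^96 = 111^64·111^32 ≡ 192
111^192 = 111^128·111^64 ≡ 1  ← first divisor giving 1
The order is 192.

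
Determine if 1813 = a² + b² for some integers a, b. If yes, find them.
7² + 42² (a=7, b=42)

Factorization: 1813 = 7^2 × 37
By Fermat: n is sum of two squares iff every prime p ≡ 3 (mod 4) appears to even power.
All primes ≡ 3 (mod 4) appear to even power.
Search a = 0, 1, 2, … for 1813 - a² a perfect square: first hit at a = 7: 1813 - 49 = 1764 = 42².
1813 = 7² + 42² = 49 + 1764 ✓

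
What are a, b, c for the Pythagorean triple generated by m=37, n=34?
(213, 2516, 2525)

Euclid's formula: a = m² - n², b = 2mn, c = m² + n²
m = 37, n = 34
a = 37² - 34² = 1369 - 1156 = 213
b = 2 × 37 × 34 = 2516
c = 37² + 34² = 1369 + 1156 = 2525
Verification: 213² + 2516² = 45369 + 6330256 = 6375625 = 2525² ✓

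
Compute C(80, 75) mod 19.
0

Using Lucas' theorem:
Write n=80 and k=75 in base 19:
n in base 19: [4, 4]
k in base 19: [3, 18]
C(80,75) mod 19 = ∏ C(n_i, k_i) mod 19
Digit binomials (mod 19): C(4,3) = 4; C(4,18) = 0 (k_i > n_i)
Product: 4 × 0 = 0 ≡ 0 (mod 19)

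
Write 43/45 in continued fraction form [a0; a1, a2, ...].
[0; 1, 21, 2]

Euclidean algorithm steps:
43 = 0 × 45 + 43
45 = 1 × 43 + 2
43 = 21 × 2 + 1
2 = 2 × 1 + 0
Continued fraction: [0; 1, 21, 2]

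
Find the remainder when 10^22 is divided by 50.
0

Repeated squaring. Binary of 22 = 10110.
10^1 ≡ 10 (mod 50); 10^2 ≡ 0 (mod 50); 10^4 ≡ 0 (mod 50); 10^8 ≡ 0 (mod 50); 10^16 ≡ 0 (mod 50)
10^22 = 10^2 × 10^4 × 10^16 ≡ 0 (mod 50)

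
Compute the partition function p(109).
541946240

p(n) counts ways to write n as a sum of positive integers (order ignored).
Euler's pentagonal recurrence: p(k) = p(k-1) + p(k-2) - p(k-5) - p(k-7) + p(k-12) + p(k-15) - ... (offsets j(3j∓1)/2, signs ++--, p(0)=1, p(<0)=0).
DP table for k = 0..108: p(0)=1, p(1)=1, p(2)=2, p(3)=3, p(4)=5, p(5)=7, p(6)=11, p(7)=15, p(8)=22, p(9)=30, p(10)=42, p(11)=56, p(12)=77, p(13)=101, p(14)=135, p(15)=176, p(16)=231, p(17)=297, p(18)=385, p(19)=490, p(20)=627, p(21)=792, p(22)=1002, p(23)=1255, p(24)=1575, p(25)=1958, p(26)=2436, p(27)=3010, p(28)=3718, p(29)=4565, p(30)=5604, p(31)=6842, p(32)=8349, p(33)=10143, p(34)=12310, p(35)=14883, p(36)=17977, p(37)=21637, p(38)=26015, p(39)=31185, p(40)=37338, p(41)=44583, p(42)=53174, p(43)=63261, p(44)=75175, p(45)=89134, p(46)=105558, p(47)=124754, p(48)=147273, p(49)=173525, p(50)=204226, p(51)=239943, p(52)=281589, p(53)=329931, p(54)=386155, p(55)=451276, p(56)=526823, p(57)=614154, p(58)=715220, p(59)=831820, p(60)=966467, p(61)=1121505, p(62)=1300156, p(63)=1505499, p(64)=1741630, p(65)=2012558, p(66)=2323520, p(67)=2679689, p(68)=3087735, p(69)=3554345, p(70)=4087968, p(71)=4697205, p(72)=5392783, p(73)=6185689, p(74)=7089500, p(75)=8118264, p(76)=9289091, p(77)=10619863, p(78)=12132164, p(79)=13848650, p(80)=15796476, p(81)=18004327, p(82)=20506255, p(83)=23338469, p(84)=26543660, p(85)=30167357, p(86)=34262962, p(87)=38887673, p(88)=44108109, p(89)=49995925, p(90)=56634173, p(91)=64112359, p(92)=72533807, p(93)=82010177, p(94)=92669720, p(95)=104651419, p(96)=118114304, p(97)=133230930, p(98)=150198136, p(99)=169229875, p(100)=190569292, p(101)=214481126, p(102)=241265379, p(103)=271248950, p(104)=304801365, p(105)=342325709, p(106)=384276336, p(107)=431149389, p(108)=483502844.
Final step: p(109) = p(108) + p(107) - p(104) - p(102) + p(97) + p(94) - p(87) - p(83) + p(74) + p(69) - p(58) - p(52) + p(39) + p(32) - p(17) - p(9)
= 483502844 + 431149389 - 304801365 - 241265379 + 133230930 + 92669720 - 38887673 - 23338469 + 7089500 + 3554345 - 715220 - 281589 + 31185 + 8349 - 297 - 30
= 541946240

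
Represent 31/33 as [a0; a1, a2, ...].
[0; 1, 15, 2]

Euclidean algorithm steps:
31 = 0 × 33 + 31
33 = 1 × 31 + 2
31 = 15 × 2 + 1
2 = 2 × 1 + 0
Continued fraction: [0; 1, 15, 2]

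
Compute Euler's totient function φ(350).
120

350 = 2 × 5^2 × 7
φ(n) = n × ∏(1 - 1/p) for each prime p dividing n
φ(350) = 350 × (1 - 1/2) × (1 - 1/5) × (1 - 1/7) = 120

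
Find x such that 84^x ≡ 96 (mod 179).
167

Baby-step giant-step with step n = ⌈√179⌉ = 14.
Baby steps 84^j mod 179 (j:value) for j=0..13: 0:1, 1:84, 2:75, 3:35, 4:76, 5:119, 6:151, 7:154, 8:48, 9:94, 10:20, 11:69, 12:68, 13:163.
Giant-step multiplier: 84^(-14) ≡ 84^(178-14) = 84^164 ≡ 59 (mod 179).
Giant steps γ_i = 96·59^i mod 179: γ_0=96, γ_1=115, γ_2=162, γ_3=71, γ_4=72, γ_5=131, γ_6=32, γ_7=98, γ_8=54, γ_9=143, γ_10=24, γ_11=163 (in table at j=13).
x = i·n + j = 11·14 + 13 = 167.
Check: 84^167 ≡ 96 (mod 179).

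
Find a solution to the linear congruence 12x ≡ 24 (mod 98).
x ≡ 2 (mod 49)

gcd(12, 98) = 2, which divides 24, so solutions exist.
Divide through by 2: 6x ≡ 12 (mod 49).
Find 6^(-1) mod 49 by the extended Euclidean algorithm:
49 = 8 × 6 + 1  ⟹  1 = (1)·49 + (-8)·6
So (-8)·6 ≡ 1 (mod 49), i.e. 6^(-1) ≡ -8 ≡ 41 (mod 49).
x ≡ 41 × 12 = 492 ≡ 2 (mod 49).
Check: 12 × 2 = 24 ≡ 24 (mod 98).
x ≡ 2 (mod 49), giving 2 solutions mod 98.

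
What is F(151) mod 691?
233

Matrix identity: Q^n = [[F_(n+1), F_n], [F_n, F_(n-1)]] with Q = [[1,1],[1,0]].
n = 151 = 10010111₂. Square-and-multiply, entries mod 691:
Q^1 = [[1,1],[1,0]]
Q^2 = (Q^1)² = [[2,1],[1,1]]
Q^4 = (Q^2)² = [[5,3],[3,2]]
Q^9 = (Q^4)²·Q = [[55,34],[34,21]]
Q^18 = (Q^9)² = [[35,511],[511,215]]
Q^37 = (Q^18)²·Q = [[372,457],[457,606]]
Q^75 = (Q^37)²·Q = [[220,351],[351,560]]
Q^151 = (Q^75)²·Q = [[377,233],[233,144]]
F_151 mod 691 = Q^151[0][1] = 233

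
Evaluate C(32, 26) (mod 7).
0

Using Lucas' theorem:
Write n=32 and k=26 in base 7:
n in base 7: [4, 4]
k in base 7: [3, 5]
C(32,26) mod 7 = ∏ C(n_i, k_i) mod 7
Digit binomials (mod 7): C(4,3) = 4; C(4,5) = 0 (k_i > n_i)
Product: 4 × 0 = 0 ≡ 0 (mod 7)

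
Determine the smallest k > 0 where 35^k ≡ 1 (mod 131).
65

131 is prime, so ord(35) divides φ(131) = 130.
Divisors of 130: 1, 2, 5, 10, 13, 26, 65, 130.
Repeated squaring: 35^1 ≡ 35, 35^2 ≡ 46, 35^4 ≡ 20, 35^8 ≡ 7, 35^16 ≡ 49, 35^32 ≡ 43, 35^64 ≡ 15, 35^128 ≡ 94 (mod 131).
Test 35^d mod 131 for each divisor d in increasing order:
35^1 ≡ 35
35^2 ≡ 46
35^5 = 35^4·35^1 ≡ 45
35^10 = 35^8·35^2 ≡ 60
35^13 = 35^8·35^4·35^1 ≡ 53
35^26 = 35^16·35^8·35^2 ≡ 58
35^65 = 35^64·35^1 ≡ 1  ← first divisor giving 1
The order is 65.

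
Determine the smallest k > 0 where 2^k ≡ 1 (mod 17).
8

17 is prime, so ord(2) divides φ(17) = 16.
Divisors of 16: 1, 2, 4, 8, 16.
Repeated squaring: 2^1 ≡ 2, 2^2 ≡ 4, 2^4 ≡ 16, 2^8 ≡ 1, 2^16 ≡ 1 (mod 17).
Test 2^d mod 17 for each divisor d in increasing order:
2^1 ≡ 2
2^2 ≡ 4
2^4 ≡ 16
2^8 ≡ 1  ← first divisor giving 1
The order is 8.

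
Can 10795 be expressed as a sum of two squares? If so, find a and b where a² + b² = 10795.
Not possible

Factorization: 10795 = 5 × 17 × 127
By Fermat: n is sum of two squares iff every prime p ≡ 3 (mod 4) appears to even power.
Prime(s) ≡ 3 (mod 4) with odd exponent: [(127, 1)]
Therefore 10795 cannot be expressed as a² + b².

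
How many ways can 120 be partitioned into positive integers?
1844349560

p(n) counts ways to write n as a sum of positive integers (order ignored).
Euler's pentagonal recurrence: p(k) = p(k-1) + p(k-2) - p(k-5) - p(k-7) + p(k-12) + p(k-15) - ... (offsets j(3j∓1)/2, signs ++--, p(0)=1, p(<0)=0).
DP table for k = 0..119: p(0)=1, p(1)=1, p(2)=2, p(3)=3, p(4)=5, p(5)=7, p(6)=11, p(7)=15, p(8)=22, p(9)=30, p(10)=42, p(11)=56, p(12)=77, p(13)=101, p(14)=135, p(15)=176, p(16)=231, p(17)=297, p(18)=385, p(19)=490, p(20)=627, p(21)=792, p(22)=1002, p(23)=1255, p(24)=1575, p(25)=1958, p(26)=2436, p(27)=3010, p(28)=3718, p(29)=4565, p(30)=5604, p(31)=6842, p(32)=8349, p(33)=10143, p(34)=12310, p(35)=14883, p(36)=17977, p(37)=21637, p(38)=26015, p(39)=31185, p(40)=37338, p(41)=44583, p(42)=53174, p(43)=63261, p(44)=75175, p(45)=89134, p(46)=105558, p(47)=124754, p(48)=147273, p(49)=173525, p(50)=204226, p(51)=239943, p(52)=281589, p(53)=329931, p(54)=386155, p(55)=451276, p(56)=526823, p(57)=614154, p(58)=715220, p(59)=831820, p(60)=966467, p(61)=1121505, p(62)=1300156, p(63)=1505499, p(64)=1741630, p(65)=2012558, p(66)=2323520, p(67)=2679689, p(68)=3087735, p(69)=3554345, p(70)=4087968, p(71)=4697205, p(72)=5392783, p(73)=6185689, p(74)=7089500, p(75)=8118264, p(76)=9289091, p(77)=10619863, p(78)=12132164, p(79)=13848650, p(80)=15796476, p(81)=18004327, p(82)=20506255, p(83)=23338469, p(84)=26543660, p(85)=30167357, p(86)=34262962, p(87)=38887673, p(88)=44108109, p(89)=49995925, p(90)=56634173, p(91)=64112359, p(92)=72533807, p(93)=82010177, p(94)=92669720, p(95)=104651419, p(96)=118114304, p(97)=133230930, p(98)=150198136, p(99)=169229875, p(100)=190569292, p(101)=214481126, p(102)=241265379, p(103)=271248950, p(104)=304801365, p(105)=342325709, p(106)=384276336, p(107)=431149389, p(108)=483502844, p(109)=541946240, p(110)=607163746, p(111)=679903203, p(112)=761002156, p(113)=851376628, p(114)=952050665, p(115)=1064144451, p(116)=1188908248, p(117)=1327710076, p(118)=1482074143, p(119)=1653668665.
Final step: p(120) = p(119) + p(118) - p(115) - p(113) + p(108) + p(105) - p(98) - p(94) + p(85) + p(80) - p(69) - p(63) + p(50) + p(43) - p(28) - p(20) + p(3)
= 1653668665 + 1482074143 - 1064144451 - 851376628 + 483502844 + 342325709 - 150198136 - 92669720 + 30167357 + 15796476 - 3554345 - 1505499 + 204226 + 63261 - 3718 - 627 + 3
= 1844349560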